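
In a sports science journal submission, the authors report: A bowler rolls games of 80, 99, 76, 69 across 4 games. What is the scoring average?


Average = sum / n
Sum = 324
Average = 324 / 4 = 81

81


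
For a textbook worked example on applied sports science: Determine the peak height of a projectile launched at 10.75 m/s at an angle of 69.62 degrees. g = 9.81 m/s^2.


H = (v*sin(theta))^2 / (2*g)
vy = v*sin(theta) = 10.75 * sin(69.62 deg) = 10.0771 m/s
H = vy^2 / (2*g) = 101.5477 / (2*9.81)
H = 101.5477 / 19.62 = 5.1757 m

5.1757 m


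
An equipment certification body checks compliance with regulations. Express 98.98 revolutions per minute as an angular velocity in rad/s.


omega = RPM * 2 * pi / 60
omega = 98.98 * 2 * 3.14159 / 60
omega = 621.9097 / 60 = 10.3652 rad/s

10.3652 rad/s


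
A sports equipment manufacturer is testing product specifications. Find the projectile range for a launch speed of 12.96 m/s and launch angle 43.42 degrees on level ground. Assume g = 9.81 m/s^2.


R = v^2 * sin(2*theta) / g
Convert angle to radians: theta = 43.42 deg = 0.7578 rad
sin(2*theta) = sin(1.5156) = 0.9985
R = 12.96^2 * 0.9985 / 9.81
R = 167.9616 * 0.9985 / 9.81 = 17.0954 m

17.0954 m


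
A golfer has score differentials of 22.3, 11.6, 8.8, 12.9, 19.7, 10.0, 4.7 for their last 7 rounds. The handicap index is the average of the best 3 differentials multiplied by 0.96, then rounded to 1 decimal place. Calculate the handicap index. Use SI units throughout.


All differentials: 22.3, 11.6, 8.8, 12.9, 19.7, 10.0, 4.7
Sorted: 4.7, 8.8, 10.0, 11.6, 12.9, 19.7, 22.3
Best 3: 4.7, 8.8, 10.0
Average of best = 23.5 / 3 = 7.8333
Raw index = 7.8333 * 0.96 = 7.52
Handicap index = round(7.52, 1) = 7.5

7.5


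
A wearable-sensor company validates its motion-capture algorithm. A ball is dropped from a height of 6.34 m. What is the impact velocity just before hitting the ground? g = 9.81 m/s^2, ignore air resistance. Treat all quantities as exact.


v = sqrt(2 * g * h)
v = sqrt(2 * 9.81 * 6.34)
v = sqrt(124.3908) = 11.1531 m/s

11.1531 m/s


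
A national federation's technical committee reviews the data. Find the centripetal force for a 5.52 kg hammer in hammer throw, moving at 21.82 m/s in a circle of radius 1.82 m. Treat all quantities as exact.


Fc = m * v^2 / r
v^2 = 21.82^2 = 476.1124
Fc = 5.52 * 476.1124 / 1.82
Fc = 2628.1404 / 1.82 = 1444.0332 N

1444.0332 N


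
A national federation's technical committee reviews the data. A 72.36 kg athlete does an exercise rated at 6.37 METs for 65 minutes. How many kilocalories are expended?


kcal = MET * mass * time_hr
Convert time: 65 min = 1.0833 hr
kcal = 6.37 * 72.36 * 1.0833
kcal = 499.3443 kcal

499.3443 kcal


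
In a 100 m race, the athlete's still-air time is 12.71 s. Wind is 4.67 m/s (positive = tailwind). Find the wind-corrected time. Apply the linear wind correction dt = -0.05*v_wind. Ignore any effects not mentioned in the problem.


dt = -0.05 * v_wind = -0.05 * 4.67 = -0.2335 s
t_corrected = t_still + dt = 12.71 + (-0.2335)
t_corrected = 12.4765 s

12.4765 s


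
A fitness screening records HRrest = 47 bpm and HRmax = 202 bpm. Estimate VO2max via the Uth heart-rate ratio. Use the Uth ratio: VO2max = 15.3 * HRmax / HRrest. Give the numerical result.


VO2max = 15.3 * HRmax / HRrest
VO2max = 15.3 * 202 / 47
VO2max = 3090.6 / 47 = 65.7574 mL/kg/min

65.7574 mL/kg/min


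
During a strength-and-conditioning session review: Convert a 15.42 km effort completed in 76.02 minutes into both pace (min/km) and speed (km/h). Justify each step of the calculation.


Pace = time / distance = 76.02 min / 15.42 km = 4.93 min/km
Speed = distance / time_in_hours = 15.42 / 1.267 hr
Speed = 12.1705 km/h

4.93 min/km, 12.1705 km/h


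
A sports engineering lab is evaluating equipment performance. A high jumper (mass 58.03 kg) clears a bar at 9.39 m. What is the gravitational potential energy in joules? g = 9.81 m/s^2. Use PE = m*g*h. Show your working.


PE = m * g * h
PE = 58.03 * 9.81 * 9.39
PE = 569.2743 * 9.39 = 5345.4857 J

5345.4857 J


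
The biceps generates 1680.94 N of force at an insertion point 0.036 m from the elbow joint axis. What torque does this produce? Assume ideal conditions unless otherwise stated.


tau = F * d
tau = 1680.94 * 0.036
tau = 60.5138 N*m

60.5138 N*m


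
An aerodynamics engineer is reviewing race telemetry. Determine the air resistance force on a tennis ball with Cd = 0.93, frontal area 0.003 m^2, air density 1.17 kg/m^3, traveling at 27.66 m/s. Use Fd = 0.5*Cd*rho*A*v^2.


Fd = 0.5 * Cd * rho * A * v^2
Fd = 0.5 * 0.93 * 1.17 * 0.003 * 27.66^2
v^2 = 765.0756
Fd = 0.5 * 0.93 * 1.17 * 0.003 * 765.0756 = 1.2487 N

1.2487 N


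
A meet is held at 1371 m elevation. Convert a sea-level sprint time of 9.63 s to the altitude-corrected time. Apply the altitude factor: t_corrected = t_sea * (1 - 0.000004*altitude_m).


Correction factor = 1 - 0.000004 * 1371 = 0.994516
t_corrected = t_sea * factor = 9.63 * 0.994516
t_corrected = 9.5772 s

9.5772 s


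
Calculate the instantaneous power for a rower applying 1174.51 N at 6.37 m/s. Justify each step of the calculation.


P = F * v
P = 1174.51 * 6.37
P = 7481.6287 W

7481.6287 W


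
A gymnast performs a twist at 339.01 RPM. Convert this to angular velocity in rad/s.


omega = RPM * 2 * pi / 60
omega = 339.01 * 2 * 3.14159 / 60
omega = 2130.0627 / 60 = 35.501 rad/s

35.501 rad/s


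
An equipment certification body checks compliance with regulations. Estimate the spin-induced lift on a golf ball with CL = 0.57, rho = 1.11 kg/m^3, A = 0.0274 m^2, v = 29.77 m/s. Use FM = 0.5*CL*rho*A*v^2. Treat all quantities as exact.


FM = 0.5 * CL * rho * A * v^2
FM = 0.5 * 0.57 * 1.11 * 0.0274 * 29.77^2
v^2 = 886.2529
FM = 0.5 * 0.57 * 1.11 * 0.0274 * 886.2529 = 7.682 N

7.682 N


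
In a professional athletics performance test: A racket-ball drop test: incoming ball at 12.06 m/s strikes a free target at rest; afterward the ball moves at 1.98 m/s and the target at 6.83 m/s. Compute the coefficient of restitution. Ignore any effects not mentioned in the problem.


e = (v2_after - v1_after) / (v1_before - v2_before)
Numerator = 6.83 - 1.98 = 4.85
Denominator = 12.06 - 0 = 12.06
e = 4.85 / 12.06 = 0.4022

0.4022


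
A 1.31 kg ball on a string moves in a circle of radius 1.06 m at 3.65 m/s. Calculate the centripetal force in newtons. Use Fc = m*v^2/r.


Fc = m * v^2 / r
v^2 = 3.65^2 = 13.3225
Fc = 1.31 * 13.3225 / 1.06
Fc = 17.4525 / 1.06 = 16.4646 N

16.4646 N


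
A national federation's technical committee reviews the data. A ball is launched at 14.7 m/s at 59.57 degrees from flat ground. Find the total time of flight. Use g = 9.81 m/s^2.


T = 2*v*sin(theta)/g
sin(theta) = sin(59.57 deg) = 0.8622
T = 2*14.7*0.8622 / 9.81
T = 25.3501 / 9.81 = 2.5841 s

2.5841 s


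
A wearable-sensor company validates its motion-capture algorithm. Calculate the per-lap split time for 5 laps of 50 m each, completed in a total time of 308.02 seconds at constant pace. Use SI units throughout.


Split time = total_time / n_laps = 308.02 / 5
Split time = 61.604 s per lap

61.604 s


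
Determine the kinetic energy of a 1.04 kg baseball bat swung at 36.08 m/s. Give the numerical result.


KE = 0.5 * m * v^2
KE = 0.5 * 1.04 * 36.08^2
KE = 0.5 * 1.04 * 1301.7664 = 676.9185 J

676.9185 J


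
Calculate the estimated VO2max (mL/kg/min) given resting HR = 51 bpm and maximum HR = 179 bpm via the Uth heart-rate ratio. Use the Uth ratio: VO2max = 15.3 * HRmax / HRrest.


VO2max = 15.3 * HRmax / HRrest
VO2max = 15.3 * 179 / 51
VO2max = 2738.7 / 51 = 53.7 mL/kg/min

53.7 mL/kg/min


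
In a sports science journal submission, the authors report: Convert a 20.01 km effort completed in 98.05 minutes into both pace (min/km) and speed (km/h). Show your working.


Pace = time / distance = 98.05 min / 20.01 km = 4.9 min/km
Speed = distance / time_in_hours = 20.01 / 1.6342 hr
Speed = 12.2448 km/h

4.9 min/km, 12.2448 km/h


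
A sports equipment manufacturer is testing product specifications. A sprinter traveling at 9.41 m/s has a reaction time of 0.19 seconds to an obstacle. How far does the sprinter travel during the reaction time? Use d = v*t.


d = v * t
d = 9.41 * 0.19
d = 1.7879 m

1.7879 m


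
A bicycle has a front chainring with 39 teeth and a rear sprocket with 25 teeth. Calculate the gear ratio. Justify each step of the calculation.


GR = front_teeth / rear_teeth
GR = 39 / 25
GR = 1.56

1.56


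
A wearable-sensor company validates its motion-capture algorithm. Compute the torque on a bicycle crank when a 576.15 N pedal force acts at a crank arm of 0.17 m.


tau = F * d
tau = 576.15 * 0.17
tau = 97.9455 N*m

97.9455 N*m


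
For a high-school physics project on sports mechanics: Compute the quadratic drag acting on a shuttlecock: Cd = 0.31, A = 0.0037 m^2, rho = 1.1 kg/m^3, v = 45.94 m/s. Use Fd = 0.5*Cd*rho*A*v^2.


Fd = 0.5 * Cd * rho * A * v^2
Fd = 0.5 * 0.31 * 1.1 * 0.0037 * 45.94^2
v^2 = 2110.4836
Fd = 0.5 * 0.31 * 1.1 * 0.0037 * 2110.4836 = 1.3314 N

1.3314 N


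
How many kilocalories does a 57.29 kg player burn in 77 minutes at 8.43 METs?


kcal = MET * mass * time_hr
Convert time: 77 min = 1.2833 hr
kcal = 8.43 * 57.29 * 1.2833
kcal = 619.7919 kcal

619.7919 kcal


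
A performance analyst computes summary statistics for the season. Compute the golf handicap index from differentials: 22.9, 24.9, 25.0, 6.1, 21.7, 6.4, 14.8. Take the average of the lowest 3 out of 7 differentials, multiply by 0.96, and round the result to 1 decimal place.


All differentials: 22.9, 24.9, 25.0, 6.1, 21.7, 6.4, 14.8
Sorted: 6.1, 6.4, 14.8, 21.7, 22.9, 24.9, 25.0
Best 3: 6.1, 6.4, 14.8
Average of best = 27.3 / 3 = 9.1
Raw index = 9.1 * 0.96 = 8.736
Handicap index = round(8.736, 1) = 8.7

8.7


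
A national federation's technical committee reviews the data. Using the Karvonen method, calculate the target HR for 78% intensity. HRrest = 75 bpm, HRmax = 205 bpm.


Target = HRrest + pct*(HRmax - HRrest)
Heart rate reserve = HRmax - HRrest = 205 - 75 = 130 bpm
Fraction = 78% = 0.78
Target = 75 + 0.78 * 130
Target = 75 + 101.4 = 176.4 bpm

176.4 bpm


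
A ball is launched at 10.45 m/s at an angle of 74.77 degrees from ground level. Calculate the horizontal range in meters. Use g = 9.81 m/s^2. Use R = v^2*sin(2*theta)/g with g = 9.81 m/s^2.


R = v^2 * sin(2*theta) / g
Convert angle to radians: theta = 74.77 deg = 1.305 rad
sin(2*theta) = sin(2.61) = 0.5069
R = 10.45^2 * 0.5069 / 9.81
R = 109.2025 * 0.5069 / 9.81 = 5.6431 m

5.6431 m


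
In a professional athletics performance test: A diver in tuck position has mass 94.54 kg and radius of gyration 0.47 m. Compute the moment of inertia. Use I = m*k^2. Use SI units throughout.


I = m * k^2
I = 94.54 * 0.47^2
I = 94.54 * 0.2209 = 20.8839 kg*m^2

20.8839 kg*m^2


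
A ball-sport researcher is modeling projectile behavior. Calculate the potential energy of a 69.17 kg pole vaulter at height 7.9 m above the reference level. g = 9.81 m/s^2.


PE = m * g * h
PE = 69.17 * 9.81 * 7.9
PE = 678.5577 * 7.9 = 5360.6058 J

5360.6058 J


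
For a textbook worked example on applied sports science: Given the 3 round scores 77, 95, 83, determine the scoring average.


Average = sum / n
Sum = 255
Average = 255 / 3 = 85

85


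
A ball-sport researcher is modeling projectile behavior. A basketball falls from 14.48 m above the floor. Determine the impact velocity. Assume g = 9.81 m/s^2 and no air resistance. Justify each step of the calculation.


v = sqrt(2 * g * h)
v = sqrt(2 * 9.81 * 14.48)
v = sqrt(284.0976) = 16.8552 m/s

16.8552 m/s


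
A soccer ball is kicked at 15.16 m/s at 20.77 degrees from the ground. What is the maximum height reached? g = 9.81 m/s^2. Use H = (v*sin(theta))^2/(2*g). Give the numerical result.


H = (v*sin(theta))^2 / (2*g)
vy = v*sin(theta) = 15.16 * sin(20.77 deg) = 5.376 m/s
H = vy^2 / (2*g) = 28.9014 / (2*9.81)
H = 28.9014 / 19.62 = 1.4731 m

1.4731 m


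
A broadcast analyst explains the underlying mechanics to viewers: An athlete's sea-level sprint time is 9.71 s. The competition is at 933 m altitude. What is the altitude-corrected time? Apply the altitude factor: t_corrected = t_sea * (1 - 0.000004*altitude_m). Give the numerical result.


Correction factor = 1 - 0.000004 * 933 = 0.996268
t_corrected = t_sea * factor = 9.71 * 0.996268
t_corrected = 9.6738 s

9.6738 s


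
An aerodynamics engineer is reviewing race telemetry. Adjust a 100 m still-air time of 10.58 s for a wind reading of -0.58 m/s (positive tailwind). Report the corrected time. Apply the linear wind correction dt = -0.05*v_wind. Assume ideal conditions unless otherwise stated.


dt = -0.05 * v_wind = -0.05 * -0.58 = 0.029 s
t_corrected = t_still + dt = 10.58 + (0.029)
t_corrected = 10.609 s

10.609 s


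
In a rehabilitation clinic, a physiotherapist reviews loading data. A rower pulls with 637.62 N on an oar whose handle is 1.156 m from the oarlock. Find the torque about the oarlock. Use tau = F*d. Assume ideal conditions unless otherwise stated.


tau = F * d
tau = 637.62 * 1.156
tau = 737.0887 N*m

737.0887 N*m


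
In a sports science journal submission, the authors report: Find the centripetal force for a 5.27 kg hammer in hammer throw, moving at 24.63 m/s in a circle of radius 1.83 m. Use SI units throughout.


Fc = m * v^2 / r
v^2 = 24.63^2 = 606.6369
Fc = 5.27 * 606.6369 / 1.83
Fc = 3196.9765 / 1.83 = 1746.9817 N

1746.9817 N


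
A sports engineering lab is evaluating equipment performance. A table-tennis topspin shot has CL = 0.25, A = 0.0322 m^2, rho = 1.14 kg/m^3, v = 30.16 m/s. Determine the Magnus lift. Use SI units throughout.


FM = 0.5 * CL * rho * A * v^2
FM = 0.5 * 0.25 * 1.14 * 0.0322 * 30.16^2
v^2 = 909.6256
FM = 0.5 * 0.25 * 1.14 * 0.0322 * 909.6256 = 4.1738 N

4.1738 N


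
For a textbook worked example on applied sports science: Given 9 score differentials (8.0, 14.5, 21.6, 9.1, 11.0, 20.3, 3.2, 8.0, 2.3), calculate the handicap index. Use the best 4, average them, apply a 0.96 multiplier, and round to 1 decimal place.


All differentials: 8.0, 14.5, 21.6, 9.1, 11.0, 20.3, 3.2, 8.0, 2.3
Sorted: 2.3, 3.2, 8.0, 8.0, 9.1, 11.0, 14.5, 20.3, 21.6
Best 4: 2.3, 3.2, 8.0, 8.0
Average of best = 21.5 / 4 = 5.375
Raw index = 5.375 * 0.96 = 5.16
Handicap index = round(5.16, 1) = 5.2

5.2


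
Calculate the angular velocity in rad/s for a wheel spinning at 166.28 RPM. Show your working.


omega = RPM * 2 * pi / 60
omega = 166.28 * 2 * 3.14159 / 60
omega = 1044.7681 / 60 = 17.4128 rad/s

17.4128 rad/s


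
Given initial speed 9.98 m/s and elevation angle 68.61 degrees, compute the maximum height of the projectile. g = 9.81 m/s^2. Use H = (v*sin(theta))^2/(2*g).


H = (v*sin(theta))^2 / (2*g)
vy = v*sin(theta) = 9.98 * sin(68.61 deg) = 9.2926 m/s
H = vy^2 / (2*g) = 86.3519 / (2*9.81)
H = 86.3519 / 19.62 = 4.4012 m

4.4012 m


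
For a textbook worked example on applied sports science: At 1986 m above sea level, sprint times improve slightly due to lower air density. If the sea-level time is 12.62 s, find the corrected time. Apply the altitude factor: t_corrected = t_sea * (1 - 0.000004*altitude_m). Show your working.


Correction factor = 1 - 0.000004 * 1986 = 0.992056
t_corrected = t_sea * factor = 12.62 * 0.992056
t_corrected = 12.5197 s

12.5197 s


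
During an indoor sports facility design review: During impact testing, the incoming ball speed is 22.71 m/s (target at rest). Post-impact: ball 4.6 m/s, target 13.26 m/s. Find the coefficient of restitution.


e = (v2_after - v1_after) / (v1_before - v2_before)
Numerator = 13.26 - 4.6 = 8.66
Denominator = 22.71 - 0 = 22.71
e = 8.66 / 22.71 = 0.3813

0.3813


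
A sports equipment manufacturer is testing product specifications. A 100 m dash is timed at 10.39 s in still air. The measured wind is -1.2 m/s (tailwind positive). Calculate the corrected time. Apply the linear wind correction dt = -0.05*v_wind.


dt = -0.05 * v_wind = -0.05 * -1.2 = 0.06 s
t_corrected = t_still + dt = 10.39 + (0.06)
t_corrected = 10.45 s

10.45 s


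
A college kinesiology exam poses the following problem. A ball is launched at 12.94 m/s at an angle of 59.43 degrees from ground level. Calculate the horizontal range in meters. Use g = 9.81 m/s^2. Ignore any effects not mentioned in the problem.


R = v^2 * sin(2*theta) / g
Convert angle to radians: theta = 59.43 deg = 1.0372 rad
sin(2*theta) = sin(2.0745) = 0.8758
R = 12.94^2 * 0.8758 / 9.81
R = 167.4436 * 0.8758 / 9.81 = 14.9488 m

14.9488 m


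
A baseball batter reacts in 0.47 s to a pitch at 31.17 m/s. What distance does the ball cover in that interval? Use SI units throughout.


d = v * t
d = 31.17 * 0.47
d = 14.6499 m

14.6499 m


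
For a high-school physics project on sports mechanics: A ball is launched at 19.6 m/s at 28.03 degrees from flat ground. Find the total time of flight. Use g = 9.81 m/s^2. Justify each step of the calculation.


T = 2*v*sin(theta)/g
sin(theta) = sin(28.03 deg) = 0.4699
T = 2*19.6*0.4699 / 9.81
T = 18.4214 / 9.81 = 1.8778 s

1.8778 s


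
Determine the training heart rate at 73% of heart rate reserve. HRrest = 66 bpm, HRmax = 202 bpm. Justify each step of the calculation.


Target = HRrest + pct*(HRmax - HRrest)
Heart rate reserve = HRmax - HRrest = 202 - 66 = 136 bpm
Fraction = 73% = 0.73
Target = 66 + 0.73 * 136
Target = 66 + 99.28 = 165.28 bpm

165.28 bpm


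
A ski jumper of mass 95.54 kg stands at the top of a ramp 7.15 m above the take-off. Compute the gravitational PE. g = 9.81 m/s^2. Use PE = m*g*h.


PE = m * g * h
PE = 95.54 * 9.81 * 7.15
PE = 937.2474 * 7.15 = 6701.3189 J

6701.3189 J


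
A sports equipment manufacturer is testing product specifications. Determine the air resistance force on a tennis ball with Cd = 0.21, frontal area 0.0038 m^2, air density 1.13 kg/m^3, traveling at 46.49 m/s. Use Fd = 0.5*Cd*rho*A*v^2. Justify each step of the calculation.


Fd = 0.5 * Cd * rho * A * v^2
Fd = 0.5 * 0.21 * 1.13 * 0.0038 * 46.49^2
v^2 = 2161.3201
Fd = 0.5 * 0.21 * 1.13 * 0.0038 * 2161.3201 = 0.9745 N

0.9745 N


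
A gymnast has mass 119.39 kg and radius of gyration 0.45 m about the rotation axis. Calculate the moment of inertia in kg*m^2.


I = m * k^2
I = 119.39 * 0.45^2
I = 119.39 * 0.2025 = 24.1765 kg*m^2

24.1765 kg*m^2


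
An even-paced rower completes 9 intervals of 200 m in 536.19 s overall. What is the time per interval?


Split time = total_time / n_laps = 536.19 / 9
Split time = 59.5767 s per lap

59.5767 s


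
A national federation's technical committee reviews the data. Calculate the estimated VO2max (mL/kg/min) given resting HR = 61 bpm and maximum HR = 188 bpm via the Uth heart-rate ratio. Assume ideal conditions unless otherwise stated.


VO2max = 15.3 * HRmax / HRrest
VO2max = 15.3 * 188 / 61
VO2max = 2876.4 / 61 = 47.1541 mL/kg/min

47.1541 mL/kg/min


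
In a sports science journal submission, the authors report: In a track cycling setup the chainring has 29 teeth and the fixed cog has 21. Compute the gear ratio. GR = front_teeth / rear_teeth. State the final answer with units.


GR = front_teeth / rear_teeth
GR = 29 / 21
GR = 1.381

1.381


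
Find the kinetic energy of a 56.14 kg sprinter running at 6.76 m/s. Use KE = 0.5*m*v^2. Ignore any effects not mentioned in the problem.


KE = 0.5 * m * v^2
KE = 0.5 * 56.14 * 6.76^2
KE = 0.5 * 56.14 * 45.6976 = 1282.7316 J

1282.7316 J


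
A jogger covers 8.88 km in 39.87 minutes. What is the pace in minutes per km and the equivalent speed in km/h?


Pace = time / distance = 39.87 min / 8.88 km = 4.4899 min/km
Speed = distance / time_in_hours = 8.88 / 0.6645 hr
Speed = 13.3634 km/h

4.4899 min/km, 13.3634 km/h


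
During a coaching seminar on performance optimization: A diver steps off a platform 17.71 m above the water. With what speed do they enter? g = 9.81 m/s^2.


v = sqrt(2 * g * h)
v = sqrt(2 * 9.81 * 17.71)
v = sqrt(347.4702) = 18.6406 m/s

18.6406 m/s


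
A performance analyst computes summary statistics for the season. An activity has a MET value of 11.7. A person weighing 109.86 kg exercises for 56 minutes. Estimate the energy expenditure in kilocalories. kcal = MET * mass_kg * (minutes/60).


kcal = MET * mass * time_hr
Convert time: 56 min = 0.9333 hr
kcal = 11.7 * 109.86 * 0.9333
kcal = 1199.6712 kcal

1199.6712 kcal


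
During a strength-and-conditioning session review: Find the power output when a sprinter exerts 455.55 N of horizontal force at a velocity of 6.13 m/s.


P = F * v
P = 455.55 * 6.13
P = 2792.5215 W

2792.5215 W


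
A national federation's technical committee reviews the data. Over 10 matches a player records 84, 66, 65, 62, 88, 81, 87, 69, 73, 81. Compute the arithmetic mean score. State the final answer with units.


Average = sum / n
Sum = 756
Average = 756 / 10 = 75.6

75.6


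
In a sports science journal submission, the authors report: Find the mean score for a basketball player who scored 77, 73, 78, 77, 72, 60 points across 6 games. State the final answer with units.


Average = sum / n
Sum = 437
Average = 437 / 6 = 72.8333

72.8333


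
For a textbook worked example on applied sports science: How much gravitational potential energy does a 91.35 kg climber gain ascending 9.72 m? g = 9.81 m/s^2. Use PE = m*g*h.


PE = m * g * h
PE = 91.35 * 9.81 * 9.72
PE = 896.1435 * 9.72 = 8710.5148 J

8710.5148 J


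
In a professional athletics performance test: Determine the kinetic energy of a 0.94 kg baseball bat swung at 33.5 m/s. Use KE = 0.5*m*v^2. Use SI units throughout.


KE = 0.5 * m * v^2
KE = 0.5 * 0.94 * 33.5^2
KE = 0.5 * 0.94 * 1122.25 = 527.4575 J

527.4575 J


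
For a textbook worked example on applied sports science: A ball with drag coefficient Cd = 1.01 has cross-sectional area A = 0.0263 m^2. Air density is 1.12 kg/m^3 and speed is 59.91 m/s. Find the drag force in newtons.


Fd = 0.5 * Cd * rho * A * v^2
Fd = 0.5 * 1.01 * 1.12 * 0.0263 * 59.91^2
v^2 = 3589.2081
Fd = 0.5 * 1.01 * 1.12 * 0.0263 * 3589.2081 = 53.3905 N

53.3905 N


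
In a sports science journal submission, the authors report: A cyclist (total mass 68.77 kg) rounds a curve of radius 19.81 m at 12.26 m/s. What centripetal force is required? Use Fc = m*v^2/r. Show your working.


Fc = m * v^2 / r
v^2 = 12.26^2 = 150.3076
Fc = 68.77 * 150.3076 / 19.81
Fc = 10336.6537 / 19.81 = 521.7897 N

521.7897 N


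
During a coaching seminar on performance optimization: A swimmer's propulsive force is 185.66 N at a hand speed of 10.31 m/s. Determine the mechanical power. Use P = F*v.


P = F * v
P = 185.66 * 10.31
P = 1914.1546 W

1914.1546 W


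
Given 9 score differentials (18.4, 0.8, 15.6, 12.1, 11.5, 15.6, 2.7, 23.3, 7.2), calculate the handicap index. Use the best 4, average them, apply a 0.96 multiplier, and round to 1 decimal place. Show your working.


All differentials: 18.4, 0.8, 15.6, 12.1, 11.5, 15.6, 2.7, 23.3, 7.2
Sorted: 0.8, 2.7, 7.2, 11.5, 12.1, 15.6, 15.6, 18.4, 23.3
Best 4: 0.8, 2.7, 7.2, 11.5
Average of best = 22.2 / 4 = 5.55
Raw index = 5.55 * 0.96 = 5.328
Handicap index = round(5.328, 1) = 5.3

5.3


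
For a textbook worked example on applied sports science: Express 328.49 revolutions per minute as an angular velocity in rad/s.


omega = RPM * 2 * pi / 60
omega = 328.49 * 2 * 3.14159 / 60
omega = 2063.9635 / 60 = 34.3994 rad/s

34.3994 rad/s


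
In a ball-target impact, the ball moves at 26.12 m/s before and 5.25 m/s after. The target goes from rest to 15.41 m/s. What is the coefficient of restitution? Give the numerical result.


e = (v2_after - v1_after) / (v1_before - v2_before)
Numerator = 15.41 - 5.25 = 10.16
Denominator = 26.12 - 0 = 26.12
e = 10.16 / 26.12 = 0.389

0.389


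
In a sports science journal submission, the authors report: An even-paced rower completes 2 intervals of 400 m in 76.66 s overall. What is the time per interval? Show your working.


Split time = total_time / n_laps = 76.66 / 2
Split time = 38.33 s per lap

38.33 s


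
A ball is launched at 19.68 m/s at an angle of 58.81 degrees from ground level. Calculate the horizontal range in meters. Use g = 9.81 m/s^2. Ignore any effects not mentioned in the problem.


R = v^2 * sin(2*theta) / g
Convert angle to radians: theta = 58.81 deg = 1.0264 rad
sin(2*theta) = sin(2.0529) = 0.886
R = 19.68^2 * 0.886 / 9.81
R = 387.3024 * 0.886 / 9.81 = 34.9813 m

34.9813 m


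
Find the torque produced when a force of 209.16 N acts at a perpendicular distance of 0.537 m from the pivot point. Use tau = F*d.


tau = F * d
tau = 209.16 * 0.537
tau = 112.3189 N*m

112.3189 N*m


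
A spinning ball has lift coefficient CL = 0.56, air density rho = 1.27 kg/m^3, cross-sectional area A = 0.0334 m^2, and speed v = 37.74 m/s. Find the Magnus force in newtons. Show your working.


FM = 0.5 * CL * rho * A * v^2
FM = 0.5 * 0.56 * 1.27 * 0.0334 * 37.74^2
v^2 = 1424.3076
FM = 0.5 * 0.56 * 1.27 * 0.0334 * 1424.3076 = 16.9166 N

16.9166 N


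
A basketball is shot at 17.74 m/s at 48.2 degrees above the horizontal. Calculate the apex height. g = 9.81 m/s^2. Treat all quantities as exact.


H = (v*sin(theta))^2 / (2*g)
vy = v*sin(theta) = 17.74 * sin(48.2 deg) = 13.2247 m/s
H = vy^2 / (2*g) = 174.8939 / (2*9.81)
H = 174.8939 / 19.62 = 8.9141 m

8.9141 m


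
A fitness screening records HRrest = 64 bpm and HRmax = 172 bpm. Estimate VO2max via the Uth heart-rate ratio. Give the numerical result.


VO2max = 15.3 * HRmax / HRrest
VO2max = 15.3 * 172 / 64
VO2max = 2631.6 / 64 = 41.1187 mL/kg/min

41.1187 mL/kg/min


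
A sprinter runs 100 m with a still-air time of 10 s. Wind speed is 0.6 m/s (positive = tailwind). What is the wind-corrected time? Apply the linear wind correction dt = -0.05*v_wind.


dt = -0.05 * v_wind = -0.05 * 0.6 = -0.03 s
t_corrected = t_still + dt = 10 + (-0.03)
t_corrected = 9.97 s

9.97 s


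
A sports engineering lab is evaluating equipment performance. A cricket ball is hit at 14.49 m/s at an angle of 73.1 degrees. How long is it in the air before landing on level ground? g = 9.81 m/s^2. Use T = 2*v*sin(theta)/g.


T = 2*v*sin(theta)/g
sin(theta) = sin(73.1 deg) = 0.9568
T = 2*14.49*0.9568 / 9.81
T = 27.7285 / 9.81 = 2.8266 s

2.8266 s


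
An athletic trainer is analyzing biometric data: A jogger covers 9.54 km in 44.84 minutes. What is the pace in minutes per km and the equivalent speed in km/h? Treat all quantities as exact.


Pace = time / distance = 44.84 min / 9.54 km = 4.7002 min/km
Speed = distance / time_in_hours = 9.54 / 0.7473 hr
Speed = 12.7654 km/h

4.7002 min/km, 12.7654 km/h


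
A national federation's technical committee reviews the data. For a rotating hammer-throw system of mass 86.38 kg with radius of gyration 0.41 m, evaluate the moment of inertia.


I = m * k^2
I = 86.38 * 0.41^2
I = 86.38 * 0.1681 = 14.5205 kg*m^2

14.5205 kg*m^2


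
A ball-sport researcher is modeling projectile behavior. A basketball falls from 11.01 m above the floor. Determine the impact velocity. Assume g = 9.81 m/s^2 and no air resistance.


v = sqrt(2 * g * h)
v = sqrt(2 * 9.81 * 11.01)
v = sqrt(216.0162) = 14.6975 m/s

14.6975 m/s


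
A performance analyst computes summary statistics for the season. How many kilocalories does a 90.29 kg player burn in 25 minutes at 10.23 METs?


kcal = MET * mass * time_hr
Convert time: 25 min = 0.4167 hr
kcal = 10.23 * 90.29 * 0.4167
kcal = 384.8611 kcal

384.8611 kcal


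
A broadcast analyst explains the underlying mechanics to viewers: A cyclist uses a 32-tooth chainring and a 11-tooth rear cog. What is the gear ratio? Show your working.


GR = front_teeth / rear_teeth
GR = 32 / 11
GR = 2.9091

2.9091


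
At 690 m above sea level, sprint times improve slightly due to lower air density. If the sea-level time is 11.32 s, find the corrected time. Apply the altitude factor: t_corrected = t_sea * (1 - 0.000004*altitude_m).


Correction factor = 1 - 0.000004 * 690 = 0.99724
t_corrected = t_sea * factor = 11.32 * 0.99724
t_corrected = 11.2888 s

11.2888 s


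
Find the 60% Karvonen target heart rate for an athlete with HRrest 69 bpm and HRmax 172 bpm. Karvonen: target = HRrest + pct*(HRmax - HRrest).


Target = HRrest + pct*(HRmax - HRrest)
Heart rate reserve = HRmax - HRrest = 172 - 69 = 103 bpm
Fraction = 60% = 0.6
Target = 69 + 0.6 * 103
Target = 69 + 61.8 = 130.8 bpm

130.8 bpm


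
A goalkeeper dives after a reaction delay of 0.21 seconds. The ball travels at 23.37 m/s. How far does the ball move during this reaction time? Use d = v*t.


d = v * t
d = 23.37 * 0.21
d = 4.9077 m

4.9077 m


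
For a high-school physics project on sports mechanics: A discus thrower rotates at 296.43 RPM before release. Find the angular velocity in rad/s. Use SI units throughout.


omega = RPM * 2 * pi / 60
omega = 296.43 * 2 * 3.14159 / 60
omega = 1862.5246 / 60 = 31.0421 rad/s

31.0421 rad/s


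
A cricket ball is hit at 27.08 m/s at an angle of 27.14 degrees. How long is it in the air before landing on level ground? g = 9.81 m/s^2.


T = 2*v*sin(theta)/g
sin(theta) = sin(27.14 deg) = 0.4562
T = 2*27.08*0.4562 / 9.81
T = 24.706 / 9.81 = 2.5184 s

2.5184 s


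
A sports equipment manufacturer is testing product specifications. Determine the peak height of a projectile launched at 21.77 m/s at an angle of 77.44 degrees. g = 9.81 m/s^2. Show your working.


H = (v*sin(theta))^2 / (2*g)
vy = v*sin(theta) = 21.77 * sin(77.44 deg) = 21.249 m/s
H = vy^2 / (2*g) = 451.5208 / (2*9.81)
H = 451.5208 / 19.62 = 23.0133 m

23.0133 m


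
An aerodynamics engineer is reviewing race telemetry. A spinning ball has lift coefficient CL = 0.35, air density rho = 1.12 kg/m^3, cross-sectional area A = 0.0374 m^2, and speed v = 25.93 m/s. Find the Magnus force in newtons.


FM = 0.5 * CL * rho * A * v^2
FM = 0.5 * 0.35 * 1.12 * 0.0374 * 25.93^2
v^2 = 672.3649
FM = 0.5 * 0.35 * 1.12 * 0.0374 * 672.3649 = 4.9287 N

4.9287 N


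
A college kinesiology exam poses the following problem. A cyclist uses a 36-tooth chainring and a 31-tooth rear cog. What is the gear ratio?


GR = front_teeth / rear_teeth
GR = 36 / 31
GR = 1.1613

1.1613


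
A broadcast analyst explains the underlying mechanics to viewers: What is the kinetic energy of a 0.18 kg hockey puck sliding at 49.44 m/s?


KE = 0.5 * m * v^2
KE = 0.5 * 0.18 * 49.44^2
KE = 0.5 * 0.18 * 2444.3136 = 219.9882 J

219.9882 J


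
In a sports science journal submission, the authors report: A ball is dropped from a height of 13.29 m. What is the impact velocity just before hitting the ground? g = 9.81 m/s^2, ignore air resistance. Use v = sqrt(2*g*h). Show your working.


v = sqrt(2 * g * h)
v = sqrt(2 * 9.81 * 13.29)
v = sqrt(260.7498) = 16.1477 m/s

16.1477 m/s


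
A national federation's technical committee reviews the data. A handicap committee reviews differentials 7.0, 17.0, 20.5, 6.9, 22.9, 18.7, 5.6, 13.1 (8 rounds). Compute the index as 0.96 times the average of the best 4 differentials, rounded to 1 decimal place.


All differentials: 7.0, 17.0, 20.5, 6.9, 22.9, 18.7, 5.6, 13.1
Sorted: 5.6, 6.9, 7.0, 13.1, 17.0, 18.7, 20.5, 22.9
Best 4: 5.6, 6.9, 7.0, 13.1
Average of best = 32.6 / 4 = 8.15
Raw index = 8.15 * 0.96 = 7.824
Handicap index = round(7.824, 1) = 7.8

7.8


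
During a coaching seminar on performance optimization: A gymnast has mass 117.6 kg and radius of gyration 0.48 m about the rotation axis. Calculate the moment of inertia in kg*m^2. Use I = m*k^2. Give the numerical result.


I = m * k^2
I = 117.6 * 0.48^2
I = 117.6 * 0.2304 = 27.095 kg*m^2

27.095 kg*m^2


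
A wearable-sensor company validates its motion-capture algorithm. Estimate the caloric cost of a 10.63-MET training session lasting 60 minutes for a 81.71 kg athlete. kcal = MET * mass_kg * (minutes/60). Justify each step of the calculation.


kcal = MET * mass * time_hr
Convert time: 60 min = 1 hr
kcal = 10.63 * 81.71 * 1
kcal = 868.5773 kcal

868.5773 kcal


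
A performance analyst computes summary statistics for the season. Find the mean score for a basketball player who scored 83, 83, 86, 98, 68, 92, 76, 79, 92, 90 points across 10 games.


Average = sum / n
Sum = 847
Average = 847 / 10 = 84.7

84.7


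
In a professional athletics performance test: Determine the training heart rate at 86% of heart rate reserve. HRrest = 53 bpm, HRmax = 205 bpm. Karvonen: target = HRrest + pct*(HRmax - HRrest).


Target = HRrest + pct*(HRmax - HRrest)
Heart rate reserve = HRmax - HRrest = 205 - 53 = 152 bpm
Fraction = 86% = 0.86
Target = 53 + 0.86 * 152
Target = 53 + 130.72 = 183.72 bpm

183.72 bpm


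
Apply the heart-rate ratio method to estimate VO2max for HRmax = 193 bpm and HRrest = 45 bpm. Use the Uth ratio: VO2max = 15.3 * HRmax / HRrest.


VO2max = 15.3 * HRmax / HRrest
VO2max = 15.3 * 193 / 45
VO2max = 2952.9 / 45 = 65.62 mL/kg/min

65.62 mL/kg/min


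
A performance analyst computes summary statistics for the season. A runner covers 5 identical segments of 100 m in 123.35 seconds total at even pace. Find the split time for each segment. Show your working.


Split time = total_time / n_laps = 123.35 / 5
Split time = 24.67 s per lap

24.67 s


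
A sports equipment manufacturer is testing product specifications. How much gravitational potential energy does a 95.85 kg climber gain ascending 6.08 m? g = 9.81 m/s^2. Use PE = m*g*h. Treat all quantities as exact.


PE = m * g * h
PE = 95.85 * 9.81 * 6.08
PE = 940.2885 * 6.08 = 5716.9541 J

5716.9541 J


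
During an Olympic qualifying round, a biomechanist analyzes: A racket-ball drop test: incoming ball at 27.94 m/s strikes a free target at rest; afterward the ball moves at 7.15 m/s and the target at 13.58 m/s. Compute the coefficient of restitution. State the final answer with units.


e = (v2_after - v1_after) / (v1_before - v2_before)
Numerator = 13.58 - 7.15 = 6.43
Denominator = 27.94 - 0 = 27.94
e = 6.43 / 27.94 = 0.2301

0.2301


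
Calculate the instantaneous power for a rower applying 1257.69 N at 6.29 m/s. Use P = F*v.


P = F * v
P = 1257.69 * 6.29
P = 7910.8701 W

7910.8701 W


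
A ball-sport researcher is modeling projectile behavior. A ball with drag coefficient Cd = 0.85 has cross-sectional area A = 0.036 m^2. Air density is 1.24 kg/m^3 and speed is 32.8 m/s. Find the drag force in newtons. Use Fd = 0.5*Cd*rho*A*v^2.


Fd = 0.5 * Cd * rho * A * v^2
Fd = 0.5 * 0.85 * 1.24 * 0.036 * 32.8^2
v^2 = 1075.84
Fd = 0.5 * 0.85 * 1.24 * 0.036 * 1075.84 = 20.4108 N

20.4108 N


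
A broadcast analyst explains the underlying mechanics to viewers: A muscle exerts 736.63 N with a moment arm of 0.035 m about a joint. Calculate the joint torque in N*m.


tau = F * d
tau = 736.63 * 0.035
tau = 25.7821 N*m

25.7821 N*m


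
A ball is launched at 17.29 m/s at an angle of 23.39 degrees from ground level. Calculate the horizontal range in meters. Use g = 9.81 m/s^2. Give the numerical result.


R = v^2 * sin(2*theta) / g
Convert angle to radians: theta = 23.39 deg = 0.4082 rad
sin(2*theta) = sin(0.8165) = 0.7287
R = 17.29^2 * 0.7287 / 9.81
R = 298.9441 * 0.7287 / 9.81 = 22.2069 m

22.2069 m


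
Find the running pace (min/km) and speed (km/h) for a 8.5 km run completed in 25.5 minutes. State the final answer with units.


Pace = time / distance = 25.5 min / 8.5 km = 3 min/km
Speed = distance / time_in_hours = 8.5 / 0.425 hr
Speed = 20 km/h

3 min/km, 20 km/h


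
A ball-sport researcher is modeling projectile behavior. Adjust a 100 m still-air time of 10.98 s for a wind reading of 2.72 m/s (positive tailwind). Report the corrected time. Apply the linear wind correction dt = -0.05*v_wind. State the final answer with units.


dt = -0.05 * v_wind = -0.05 * 2.72 = -0.136 s
t_corrected = t_still + dt = 10.98 + (-0.136)
t_corrected = 10.844 s

10.844 s


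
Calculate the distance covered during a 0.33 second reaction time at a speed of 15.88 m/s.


d = v * t
d = 15.88 * 0.33
d = 5.2404 m

5.2404 m


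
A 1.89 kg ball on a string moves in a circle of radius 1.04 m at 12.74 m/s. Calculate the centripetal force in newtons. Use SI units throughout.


Fc = m * v^2 / r
v^2 = 12.74^2 = 162.3076
Fc = 1.89 * 162.3076 / 1.04
Fc = 306.7614 / 1.04 = 294.9629 N

294.9629 N


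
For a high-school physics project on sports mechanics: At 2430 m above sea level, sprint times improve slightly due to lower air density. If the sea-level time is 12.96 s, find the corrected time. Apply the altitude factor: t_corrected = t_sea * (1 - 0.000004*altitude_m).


Correction factor = 1 - 0.000004 * 2430 = 0.99028
t_corrected = t_sea * factor = 12.96 * 0.99028
t_corrected = 12.834 s

12.834 s


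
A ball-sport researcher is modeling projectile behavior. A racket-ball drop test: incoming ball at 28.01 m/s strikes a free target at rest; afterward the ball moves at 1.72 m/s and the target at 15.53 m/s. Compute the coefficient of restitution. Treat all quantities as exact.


e = (v2_after - v1_after) / (v1_before - v2_before)
Numerator = 15.53 - 1.72 = 13.81
Denominator = 28.01 - 0 = 28.01
e = 13.81 / 28.01 = 0.493

0.493


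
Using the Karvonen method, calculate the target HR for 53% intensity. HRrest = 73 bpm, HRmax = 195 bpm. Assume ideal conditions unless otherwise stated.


Target = HRrest + pct*(HRmax - HRrest)
Heart rate reserve = HRmax - HRrest = 195 - 73 = 122 bpm
Fraction = 53% = 0.53
Target = 73 + 0.53 * 122
Target = 73 + 64.66 = 137.66 bpm

137.66 bpm


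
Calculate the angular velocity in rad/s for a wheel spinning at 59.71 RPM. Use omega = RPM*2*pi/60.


omega = RPM * 2 * pi / 60
omega = 59.71 * 2 * 3.14159 / 60
omega = 375.169 / 60 = 6.2528 rad/s

6.2528 rad/s


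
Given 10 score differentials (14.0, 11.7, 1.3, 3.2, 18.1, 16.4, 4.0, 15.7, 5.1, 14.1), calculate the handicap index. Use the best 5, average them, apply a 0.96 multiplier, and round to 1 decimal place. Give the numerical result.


All differentials: 14.0, 11.7, 1.3, 3.2, 18.1, 16.4, 4.0, 15.7, 5.1, 14.1
Sorted: 1.3, 3.2, 4.0, 5.1, 11.7, 14.0, 14.1, 15.7, 16.4, 18.1
Best 5: 1.3, 3.2, 4.0, 5.1, 11.7
Average of best = 25.3 / 5 = 5.06
Raw index = 5.06 * 0.96 = 4.8576
Handicap index = round(4.8576, 1) = 4.9

4.9


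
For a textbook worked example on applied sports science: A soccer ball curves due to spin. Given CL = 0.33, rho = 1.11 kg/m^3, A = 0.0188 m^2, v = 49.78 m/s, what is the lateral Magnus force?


FM = 0.5 * CL * rho * A * v^2
FM = 0.5 * 0.33 * 1.11 * 0.0188 * 49.78^2
v^2 = 2478.0484
FM = 0.5 * 0.33 * 1.11 * 0.0188 * 2478.0484 = 8.5325 N

8.5325 N


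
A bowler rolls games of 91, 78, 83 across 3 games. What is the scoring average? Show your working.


Average = sum / n
Sum = 252
Average = 252 / 3 = 84

84


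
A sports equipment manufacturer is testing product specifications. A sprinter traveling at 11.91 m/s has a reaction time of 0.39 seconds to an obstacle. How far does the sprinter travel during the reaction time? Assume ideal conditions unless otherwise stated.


d = v * t
d = 11.91 * 0.39
d = 4.6449 m

4.6449 m


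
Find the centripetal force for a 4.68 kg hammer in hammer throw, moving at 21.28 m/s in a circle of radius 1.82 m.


Fc = m * v^2 / r
v^2 = 21.28^2 = 452.8384
Fc = 4.68 * 452.8384 / 1.82
Fc = 2119.2837 / 1.82 = 1164.4416 N

1164.4416 N


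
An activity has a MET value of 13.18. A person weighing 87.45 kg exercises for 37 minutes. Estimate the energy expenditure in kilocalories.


kcal = MET * mass * time_hr
Convert time: 37 min = 0.6167 hr
kcal = 13.18 * 87.45 * 0.6167
kcal = 710.7645 kcal

710.7645 kcal


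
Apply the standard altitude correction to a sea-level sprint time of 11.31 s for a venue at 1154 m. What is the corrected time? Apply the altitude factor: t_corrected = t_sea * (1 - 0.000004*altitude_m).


Correction factor = 1 - 0.000004 * 1154 = 0.995384
t_corrected = t_sea * factor = 11.31 * 0.995384
t_corrected = 11.2578 s

11.2578 s
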